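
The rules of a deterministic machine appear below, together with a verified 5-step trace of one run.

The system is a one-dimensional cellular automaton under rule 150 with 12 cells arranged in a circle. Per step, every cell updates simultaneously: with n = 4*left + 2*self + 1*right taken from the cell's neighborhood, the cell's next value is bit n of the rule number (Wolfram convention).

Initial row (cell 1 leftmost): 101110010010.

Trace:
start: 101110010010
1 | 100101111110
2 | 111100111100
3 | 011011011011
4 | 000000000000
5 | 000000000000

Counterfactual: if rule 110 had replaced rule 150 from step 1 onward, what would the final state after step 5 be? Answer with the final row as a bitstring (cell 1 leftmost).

101000011101

(re-executing steps 1..5 under rule 110; state before step 1: 101110010010)
1 | 111010110111
2 | 001111111100
3 | 011000000100
4 | 111000001100
5 | 101000011101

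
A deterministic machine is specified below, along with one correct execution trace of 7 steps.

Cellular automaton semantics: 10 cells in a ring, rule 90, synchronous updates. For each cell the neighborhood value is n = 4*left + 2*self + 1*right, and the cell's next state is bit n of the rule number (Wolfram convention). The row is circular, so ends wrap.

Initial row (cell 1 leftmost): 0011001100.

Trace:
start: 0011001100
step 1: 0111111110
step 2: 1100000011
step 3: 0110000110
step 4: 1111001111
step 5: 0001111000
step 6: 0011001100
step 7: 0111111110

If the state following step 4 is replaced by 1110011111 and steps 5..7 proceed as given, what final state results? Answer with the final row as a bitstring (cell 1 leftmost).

1111111100

state after step 4 := 1110011111
step 5: 0011110000
step 6: 0110011000
step 7: 1111111100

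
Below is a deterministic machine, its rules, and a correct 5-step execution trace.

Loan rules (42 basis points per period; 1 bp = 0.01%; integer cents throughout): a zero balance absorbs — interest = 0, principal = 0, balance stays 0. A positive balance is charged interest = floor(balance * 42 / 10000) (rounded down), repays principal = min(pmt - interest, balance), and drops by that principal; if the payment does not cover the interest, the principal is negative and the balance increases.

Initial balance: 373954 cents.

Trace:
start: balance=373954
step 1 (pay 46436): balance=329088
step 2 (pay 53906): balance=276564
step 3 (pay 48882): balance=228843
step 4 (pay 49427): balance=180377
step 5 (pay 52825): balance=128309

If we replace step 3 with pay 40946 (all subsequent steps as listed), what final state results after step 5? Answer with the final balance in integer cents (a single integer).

(re-executing from step 3 with the substitution; state before step 3: balance=276564)
step 3 (pay 40946): balance=236779
step 4 (pay 49427): balance=188346
step 5 (pay 52825): balance=136312

136312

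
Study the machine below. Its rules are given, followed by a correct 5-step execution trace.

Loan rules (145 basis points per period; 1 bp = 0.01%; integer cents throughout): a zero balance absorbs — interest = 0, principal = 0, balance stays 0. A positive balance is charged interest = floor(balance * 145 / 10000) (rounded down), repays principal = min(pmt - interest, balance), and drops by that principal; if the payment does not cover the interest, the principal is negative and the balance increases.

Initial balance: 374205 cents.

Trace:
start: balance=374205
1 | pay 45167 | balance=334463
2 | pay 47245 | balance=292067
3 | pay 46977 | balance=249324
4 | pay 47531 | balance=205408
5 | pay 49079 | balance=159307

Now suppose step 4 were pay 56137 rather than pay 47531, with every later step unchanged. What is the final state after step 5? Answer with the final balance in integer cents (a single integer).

150576

(re-executing from step 4 with the substitution; state before step 4: balance=249324)
4 | pay 56137 | balance=196802
5 | pay 49079 | balance=150576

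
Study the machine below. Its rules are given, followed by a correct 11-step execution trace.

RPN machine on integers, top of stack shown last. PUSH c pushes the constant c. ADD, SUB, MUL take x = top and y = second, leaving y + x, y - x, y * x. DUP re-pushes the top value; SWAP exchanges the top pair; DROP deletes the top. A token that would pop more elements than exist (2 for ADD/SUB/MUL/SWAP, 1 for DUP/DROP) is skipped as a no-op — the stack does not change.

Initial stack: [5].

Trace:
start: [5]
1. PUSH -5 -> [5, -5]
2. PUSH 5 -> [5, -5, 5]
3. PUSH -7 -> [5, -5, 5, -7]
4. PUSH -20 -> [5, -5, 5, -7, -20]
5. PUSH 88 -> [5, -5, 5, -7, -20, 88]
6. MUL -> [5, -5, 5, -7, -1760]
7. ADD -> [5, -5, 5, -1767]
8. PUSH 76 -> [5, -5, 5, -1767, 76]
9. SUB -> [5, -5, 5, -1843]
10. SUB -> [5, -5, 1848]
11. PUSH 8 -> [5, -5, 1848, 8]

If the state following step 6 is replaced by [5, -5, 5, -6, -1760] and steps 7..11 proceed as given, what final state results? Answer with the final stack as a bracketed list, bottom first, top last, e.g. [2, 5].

state after step 6 := [5, -5, 5, -6, -1760]
7. ADD -> [5, -5, 5, -1766]
8. PUSH 76 -> [5, -5, 5, -1766, 76]
9. SUB -> [5, -5, 5, -1842]
10. SUB -> [5, -5, 1847]
11. PUSH 8 -> [5, -5, 1847, 8]

[5, -5, 1847, 8]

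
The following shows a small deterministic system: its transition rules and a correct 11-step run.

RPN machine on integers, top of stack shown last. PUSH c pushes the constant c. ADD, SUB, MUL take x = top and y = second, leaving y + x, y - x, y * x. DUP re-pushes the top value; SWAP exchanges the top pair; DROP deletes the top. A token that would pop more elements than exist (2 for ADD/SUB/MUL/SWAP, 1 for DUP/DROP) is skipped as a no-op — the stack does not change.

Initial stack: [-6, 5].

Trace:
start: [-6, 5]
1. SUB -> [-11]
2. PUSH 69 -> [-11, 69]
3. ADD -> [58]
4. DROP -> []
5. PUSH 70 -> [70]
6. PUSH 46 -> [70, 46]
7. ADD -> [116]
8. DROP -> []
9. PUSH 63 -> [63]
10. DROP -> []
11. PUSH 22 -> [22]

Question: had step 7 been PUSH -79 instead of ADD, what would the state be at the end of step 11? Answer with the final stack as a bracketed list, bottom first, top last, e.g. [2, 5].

[70, 46, 22]

(re-executing from step 7 with the substitution; state before step 7: [70, 46])
7. PUSH -79 -> [70, 46, -79]
8. DROP -> [70, 46]
9. PUSH 63 -> [70, 46, 63]
10. DROP -> [70, 46]
11. PUSH 22 -> [70, 46, 22]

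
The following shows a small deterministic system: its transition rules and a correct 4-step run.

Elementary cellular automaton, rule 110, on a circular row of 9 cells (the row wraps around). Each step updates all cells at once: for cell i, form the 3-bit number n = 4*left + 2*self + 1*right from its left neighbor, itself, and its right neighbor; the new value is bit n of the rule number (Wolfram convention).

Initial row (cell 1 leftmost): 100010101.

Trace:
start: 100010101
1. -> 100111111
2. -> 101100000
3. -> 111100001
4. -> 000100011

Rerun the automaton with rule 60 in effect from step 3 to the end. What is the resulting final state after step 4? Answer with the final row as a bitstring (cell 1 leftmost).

(re-executing steps 3..4 under rule 60; state before step 3: 101100000)
3. -> 111010000
4. -> 100111000

100111000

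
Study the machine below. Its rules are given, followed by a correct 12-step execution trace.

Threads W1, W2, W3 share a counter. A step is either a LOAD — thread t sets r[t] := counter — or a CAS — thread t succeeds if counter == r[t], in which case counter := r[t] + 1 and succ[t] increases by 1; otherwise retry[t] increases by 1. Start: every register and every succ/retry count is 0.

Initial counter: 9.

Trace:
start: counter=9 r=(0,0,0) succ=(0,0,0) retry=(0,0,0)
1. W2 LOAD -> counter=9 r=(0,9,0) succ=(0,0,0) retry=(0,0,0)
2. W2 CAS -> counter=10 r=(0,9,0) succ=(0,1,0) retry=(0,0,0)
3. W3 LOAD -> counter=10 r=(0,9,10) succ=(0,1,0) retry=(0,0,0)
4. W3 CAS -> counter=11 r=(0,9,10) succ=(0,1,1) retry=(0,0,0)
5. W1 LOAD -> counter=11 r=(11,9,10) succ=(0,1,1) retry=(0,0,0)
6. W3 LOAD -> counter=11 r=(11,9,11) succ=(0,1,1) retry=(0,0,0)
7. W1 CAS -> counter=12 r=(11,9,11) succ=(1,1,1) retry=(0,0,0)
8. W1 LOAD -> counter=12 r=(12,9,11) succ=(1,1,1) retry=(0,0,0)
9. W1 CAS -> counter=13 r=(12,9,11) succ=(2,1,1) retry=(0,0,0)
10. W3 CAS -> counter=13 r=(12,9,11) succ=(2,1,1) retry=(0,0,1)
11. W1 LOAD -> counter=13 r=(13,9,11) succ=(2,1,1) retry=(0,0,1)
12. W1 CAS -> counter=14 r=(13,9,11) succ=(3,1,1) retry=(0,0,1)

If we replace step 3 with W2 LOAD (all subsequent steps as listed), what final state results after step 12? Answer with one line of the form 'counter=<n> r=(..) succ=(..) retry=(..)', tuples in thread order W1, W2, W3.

counter=13 r=(12,10,10) succ=(3,1,0) retry=(0,0,2)

(re-executing from step 3 with the substitution; state before step 3: counter=10 r=(0,9,0) succ=(0,1,0) retry=(0,0,0))
3. W2 LOAD -> counter=10 r=(0,10,0) succ=(0,1,0) retry=(0,0,0)
4. W3 CAS -> counter=10 r=(0,10,0) succ=(0,1,0) retry=(0,0,1)
5. W1 LOAD -> counter=10 r=(10,10,0) succ=(0,1,0) retry=(0,0,1)
6. W3 LOAD -> counter=10 r=(10,10,10) succ=(0,1,0) retry=(0,0,1)
7. W1 CAS -> counter=11 r=(10,10,10) succ=(1,1,0) retry=(0,0,1)
8. W1 LOAD -> counter=11 r=(11,10,10) succ=(1,1,0) retry=(0,0,1)
9. W1 CAS -> counter=12 r=(11,10,10) succ=(2,1,0) retry=(0,0,1)
10. W3 CAS -> counter=12 r=(11,10,10) succ=(2,1,0) retry=(0,0,2)
11. W1 LOAD -> counter=12 r=(12,10,10) succ=(2,1,0) retry=(0,0,2)
12. W1 CAS -> counter=13 r=(12,10,10) succ=(3,1,0) retry=(0,0,2)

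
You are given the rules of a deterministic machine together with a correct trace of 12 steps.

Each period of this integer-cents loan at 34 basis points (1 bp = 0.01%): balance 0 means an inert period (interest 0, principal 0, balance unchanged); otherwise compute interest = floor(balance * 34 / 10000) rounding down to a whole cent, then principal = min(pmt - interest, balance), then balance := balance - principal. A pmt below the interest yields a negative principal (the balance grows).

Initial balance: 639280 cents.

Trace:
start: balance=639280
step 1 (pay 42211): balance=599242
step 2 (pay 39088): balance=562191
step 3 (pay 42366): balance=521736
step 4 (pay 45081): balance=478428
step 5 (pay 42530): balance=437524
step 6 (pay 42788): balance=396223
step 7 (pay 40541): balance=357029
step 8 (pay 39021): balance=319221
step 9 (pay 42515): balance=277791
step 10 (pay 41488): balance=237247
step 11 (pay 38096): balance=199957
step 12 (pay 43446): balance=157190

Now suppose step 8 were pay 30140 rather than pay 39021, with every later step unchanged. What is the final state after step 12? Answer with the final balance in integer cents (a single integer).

(re-executing from step 8 with the substitution; state before step 8: balance=357029)
step 8 (pay 30140): balance=328102
step 9 (pay 42515): balance=286702
step 10 (pay 41488): balance=246188
step 11 (pay 38096): balance=208929
step 12 (pay 43446): balance=166193

166193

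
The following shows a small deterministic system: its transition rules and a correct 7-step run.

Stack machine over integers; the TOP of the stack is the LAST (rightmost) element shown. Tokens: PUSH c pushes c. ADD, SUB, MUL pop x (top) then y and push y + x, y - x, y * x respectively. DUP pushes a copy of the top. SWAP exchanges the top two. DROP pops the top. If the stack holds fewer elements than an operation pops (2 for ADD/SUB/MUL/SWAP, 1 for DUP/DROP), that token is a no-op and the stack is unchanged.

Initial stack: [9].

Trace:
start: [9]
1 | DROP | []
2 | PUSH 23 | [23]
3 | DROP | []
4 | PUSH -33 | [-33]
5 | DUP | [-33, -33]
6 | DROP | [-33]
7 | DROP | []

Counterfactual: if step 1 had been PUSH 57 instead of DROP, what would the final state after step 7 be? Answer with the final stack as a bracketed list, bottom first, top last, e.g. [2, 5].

(re-executing from step 1 with the substitution; state before step 1: [9])
1 | PUSH 57 | [9, 57]
2 | PUSH 23 | [9, 57, 23]
3 | DROP | [9, 57]
4 | PUSH -33 | [9, 57, -33]
5 | DUP | [9, 57, -33, -33]
6 | DROP | [9, 57, -33]
7 | DROP | [9, 57]

[9, 57]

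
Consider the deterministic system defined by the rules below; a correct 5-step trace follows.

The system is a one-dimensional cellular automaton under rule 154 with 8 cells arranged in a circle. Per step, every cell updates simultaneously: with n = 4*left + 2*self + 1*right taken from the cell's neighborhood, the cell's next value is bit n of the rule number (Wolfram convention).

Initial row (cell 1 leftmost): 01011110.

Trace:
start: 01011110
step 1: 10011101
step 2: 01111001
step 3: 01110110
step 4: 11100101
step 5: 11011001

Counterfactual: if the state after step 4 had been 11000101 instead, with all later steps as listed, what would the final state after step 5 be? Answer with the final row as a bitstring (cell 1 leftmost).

10101001

state after step 4 := 11000101
step 5: 10101001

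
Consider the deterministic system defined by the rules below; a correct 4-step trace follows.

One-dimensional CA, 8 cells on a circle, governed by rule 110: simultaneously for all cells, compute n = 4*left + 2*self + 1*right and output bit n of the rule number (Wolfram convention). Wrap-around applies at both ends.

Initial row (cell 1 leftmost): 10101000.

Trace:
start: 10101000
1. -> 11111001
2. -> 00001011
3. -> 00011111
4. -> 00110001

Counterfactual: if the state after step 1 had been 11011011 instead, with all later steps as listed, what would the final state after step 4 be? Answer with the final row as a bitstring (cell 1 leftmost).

state after step 1 := 11011011
2. -> 01111110
3. -> 11000010
4. -> 11000111

11000111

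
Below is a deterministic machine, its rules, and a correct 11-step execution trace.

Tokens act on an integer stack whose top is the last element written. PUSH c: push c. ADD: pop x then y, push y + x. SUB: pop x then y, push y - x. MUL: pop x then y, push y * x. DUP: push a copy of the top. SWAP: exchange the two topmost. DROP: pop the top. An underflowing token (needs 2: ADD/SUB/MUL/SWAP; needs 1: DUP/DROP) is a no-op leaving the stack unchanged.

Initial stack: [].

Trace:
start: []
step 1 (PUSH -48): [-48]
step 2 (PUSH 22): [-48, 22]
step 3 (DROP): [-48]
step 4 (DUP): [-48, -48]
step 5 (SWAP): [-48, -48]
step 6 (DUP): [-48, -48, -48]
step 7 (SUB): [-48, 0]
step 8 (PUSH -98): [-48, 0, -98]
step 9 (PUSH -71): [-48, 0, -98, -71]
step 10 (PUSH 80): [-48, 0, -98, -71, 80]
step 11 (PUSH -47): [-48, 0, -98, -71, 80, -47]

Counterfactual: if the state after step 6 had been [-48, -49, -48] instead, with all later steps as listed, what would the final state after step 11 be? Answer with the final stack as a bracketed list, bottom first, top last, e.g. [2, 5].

state after step 6 := [-48, -49, -48]
step 7 (SUB): [-48, -1]
step 8 (PUSH -98): [-48, -1, -98]
step 9 (PUSH -71): [-48, -1, -98, -71]
step 10 (PUSH 80): [-48, -1, -98, -71, 80]
step 11 (PUSH -47): [-48, -1, -98, -71, 80, -47]

[-48, -1, -98, -71, 80, -47]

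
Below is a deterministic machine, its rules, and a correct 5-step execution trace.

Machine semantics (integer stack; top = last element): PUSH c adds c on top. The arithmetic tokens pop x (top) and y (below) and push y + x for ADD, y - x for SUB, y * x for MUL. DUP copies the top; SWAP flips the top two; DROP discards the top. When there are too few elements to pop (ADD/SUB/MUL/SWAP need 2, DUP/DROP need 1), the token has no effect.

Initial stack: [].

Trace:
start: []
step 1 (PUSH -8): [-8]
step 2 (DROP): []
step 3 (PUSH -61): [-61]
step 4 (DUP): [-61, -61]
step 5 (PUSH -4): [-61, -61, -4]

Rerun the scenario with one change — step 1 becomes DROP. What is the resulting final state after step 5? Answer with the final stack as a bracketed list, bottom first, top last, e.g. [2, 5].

[-61, -61, -4]

(re-executing from step 1 with the substitution; state before step 1: [])
step 1 (DROP): []
step 2 (DROP): []
step 3 (PUSH -61): [-61]
step 4 (DUP): [-61, -61]
step 5 (PUSH -4): [-61, -61, -4]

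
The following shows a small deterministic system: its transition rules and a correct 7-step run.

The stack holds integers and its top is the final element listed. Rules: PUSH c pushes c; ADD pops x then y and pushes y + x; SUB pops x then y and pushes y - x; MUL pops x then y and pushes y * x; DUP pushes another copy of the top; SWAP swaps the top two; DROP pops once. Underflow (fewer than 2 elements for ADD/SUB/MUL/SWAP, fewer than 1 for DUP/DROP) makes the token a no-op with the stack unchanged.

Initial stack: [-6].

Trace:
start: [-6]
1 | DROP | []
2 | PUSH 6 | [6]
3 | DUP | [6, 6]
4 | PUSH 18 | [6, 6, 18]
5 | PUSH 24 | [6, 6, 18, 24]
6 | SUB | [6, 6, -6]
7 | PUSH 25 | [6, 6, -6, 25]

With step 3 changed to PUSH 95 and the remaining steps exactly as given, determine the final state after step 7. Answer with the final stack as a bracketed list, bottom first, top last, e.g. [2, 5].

[6, 95, -6, 25]

(re-executing from step 3 with the substitution; state before step 3: [6])
3 | PUSH 95 | [6, 95]
4 | PUSH 18 | [6, 95, 18]
5 | PUSH 24 | [6, 95, 18, 24]
6 | SUB | [6, 95, -6]
7 | PUSH 25 | [6, 95, -6, 25]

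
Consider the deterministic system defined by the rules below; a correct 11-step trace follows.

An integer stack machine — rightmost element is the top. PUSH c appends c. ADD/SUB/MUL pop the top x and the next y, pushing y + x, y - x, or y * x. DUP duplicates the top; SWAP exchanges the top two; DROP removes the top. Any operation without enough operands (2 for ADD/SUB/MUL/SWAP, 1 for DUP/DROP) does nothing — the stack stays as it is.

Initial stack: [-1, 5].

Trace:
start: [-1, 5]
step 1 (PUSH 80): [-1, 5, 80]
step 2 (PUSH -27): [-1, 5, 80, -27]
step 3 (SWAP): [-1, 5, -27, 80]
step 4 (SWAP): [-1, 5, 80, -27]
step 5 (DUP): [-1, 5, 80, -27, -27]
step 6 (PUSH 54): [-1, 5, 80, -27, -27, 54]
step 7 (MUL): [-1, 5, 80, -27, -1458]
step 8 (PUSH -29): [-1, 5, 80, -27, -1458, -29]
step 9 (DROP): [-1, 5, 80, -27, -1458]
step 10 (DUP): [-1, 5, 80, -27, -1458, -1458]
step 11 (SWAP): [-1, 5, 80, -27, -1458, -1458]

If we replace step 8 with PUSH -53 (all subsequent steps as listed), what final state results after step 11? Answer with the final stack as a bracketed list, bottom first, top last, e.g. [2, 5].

[-1, 5, 80, -27, -1458, -1458]

(re-executing from step 8 with the substitution; state before step 8: [-1, 5, 80, -27, -1458])
step 8 (PUSH -53): [-1, 5, 80, -27, -1458, -53]
step 9 (DROP): [-1, 5, 80, -27, -1458]
step 10 (DUP): [-1, 5, 80, -27, -1458, -1458]
step 11 (SWAP): [-1, 5, 80, -27, -1458, -1458]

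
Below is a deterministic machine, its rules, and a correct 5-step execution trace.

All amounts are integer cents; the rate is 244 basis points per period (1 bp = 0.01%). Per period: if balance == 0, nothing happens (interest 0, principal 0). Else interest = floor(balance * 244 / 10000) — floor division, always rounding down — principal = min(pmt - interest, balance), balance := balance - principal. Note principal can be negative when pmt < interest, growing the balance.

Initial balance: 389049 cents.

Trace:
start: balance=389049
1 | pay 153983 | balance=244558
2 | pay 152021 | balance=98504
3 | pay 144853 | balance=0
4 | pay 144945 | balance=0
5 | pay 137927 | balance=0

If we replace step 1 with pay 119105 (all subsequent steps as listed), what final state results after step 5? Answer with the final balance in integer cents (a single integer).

(re-executing from step 1 with the substitution; state before step 1: balance=389049)
1 | pay 119105 | balance=279436
2 | pay 152021 | balance=134233
3 | pay 144853 | balance=0
4 | pay 144945 | balance=0
5 | pay 137927 | balance=0

0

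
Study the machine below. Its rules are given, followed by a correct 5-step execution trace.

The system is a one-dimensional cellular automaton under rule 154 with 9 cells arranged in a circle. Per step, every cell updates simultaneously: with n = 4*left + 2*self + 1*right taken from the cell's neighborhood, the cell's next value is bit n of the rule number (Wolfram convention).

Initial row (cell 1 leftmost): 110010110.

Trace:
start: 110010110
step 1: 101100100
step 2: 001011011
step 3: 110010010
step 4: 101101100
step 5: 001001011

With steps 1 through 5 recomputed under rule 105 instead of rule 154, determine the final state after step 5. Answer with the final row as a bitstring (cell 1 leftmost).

(re-executing steps 1..5 under rule 105; state before step 1: 110010110)
step 1: 110001111
step 2: 010101000
step 3: 001010011
step 4: 000100011
step 5: 010001011

010001011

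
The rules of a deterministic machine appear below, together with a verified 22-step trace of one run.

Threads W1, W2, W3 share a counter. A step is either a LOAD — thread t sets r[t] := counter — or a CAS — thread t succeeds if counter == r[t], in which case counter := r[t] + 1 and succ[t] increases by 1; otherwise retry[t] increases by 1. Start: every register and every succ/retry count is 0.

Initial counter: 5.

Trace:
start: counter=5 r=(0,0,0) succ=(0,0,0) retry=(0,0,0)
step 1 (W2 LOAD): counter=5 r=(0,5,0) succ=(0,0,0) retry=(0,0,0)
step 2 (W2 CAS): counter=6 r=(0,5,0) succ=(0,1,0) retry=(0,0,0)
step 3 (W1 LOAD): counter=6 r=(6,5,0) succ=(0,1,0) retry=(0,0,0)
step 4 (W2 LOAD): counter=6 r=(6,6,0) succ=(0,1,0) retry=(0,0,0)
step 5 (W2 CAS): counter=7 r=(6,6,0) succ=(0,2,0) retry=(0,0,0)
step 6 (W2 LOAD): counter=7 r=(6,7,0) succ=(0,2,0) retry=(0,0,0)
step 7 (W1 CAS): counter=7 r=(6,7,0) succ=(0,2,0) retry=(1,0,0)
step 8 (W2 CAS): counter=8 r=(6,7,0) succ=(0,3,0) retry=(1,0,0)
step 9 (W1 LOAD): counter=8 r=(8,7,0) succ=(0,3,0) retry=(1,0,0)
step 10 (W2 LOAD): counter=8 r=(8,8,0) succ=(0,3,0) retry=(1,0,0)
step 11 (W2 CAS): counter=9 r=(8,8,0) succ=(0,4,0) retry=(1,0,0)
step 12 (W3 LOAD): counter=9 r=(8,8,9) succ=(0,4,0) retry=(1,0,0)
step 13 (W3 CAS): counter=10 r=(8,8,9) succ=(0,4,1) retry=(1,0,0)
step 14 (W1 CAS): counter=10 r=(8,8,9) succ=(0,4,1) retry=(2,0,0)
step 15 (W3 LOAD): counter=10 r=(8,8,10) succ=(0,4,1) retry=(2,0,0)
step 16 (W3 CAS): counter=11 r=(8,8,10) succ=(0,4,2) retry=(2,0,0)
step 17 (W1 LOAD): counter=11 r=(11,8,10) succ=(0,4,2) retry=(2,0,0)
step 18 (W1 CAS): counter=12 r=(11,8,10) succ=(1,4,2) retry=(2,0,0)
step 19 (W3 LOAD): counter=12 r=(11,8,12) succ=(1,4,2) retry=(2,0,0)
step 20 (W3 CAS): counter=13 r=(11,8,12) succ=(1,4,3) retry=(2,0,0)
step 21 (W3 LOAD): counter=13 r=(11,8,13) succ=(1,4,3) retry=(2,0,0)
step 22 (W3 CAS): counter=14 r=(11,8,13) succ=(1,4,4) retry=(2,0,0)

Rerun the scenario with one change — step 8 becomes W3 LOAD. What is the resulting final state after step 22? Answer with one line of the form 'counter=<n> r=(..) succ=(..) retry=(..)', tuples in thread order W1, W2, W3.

(re-executing from step 8 with the substitution; state before step 8: counter=7 r=(6,7,0) succ=(0,2,0) retry=(1,0,0))
step 8 (W3 LOAD): counter=7 r=(6,7,7) succ=(0,2,0) retry=(1,0,0)
step 9 (W1 LOAD): counter=7 r=(7,7,7) succ=(0,2,0) retry=(1,0,0)
step 10 (W2 LOAD): counter=7 r=(7,7,7) succ=(0,2,0) retry=(1,0,0)
step 11 (W2 CAS): counter=8 r=(7,7,7) succ=(0,3,0) retry=(1,0,0)
step 12 (W3 LOAD): counter=8 r=(7,7,8) succ=(0,3,0) retry=(1,0,0)
step 13 (W3 CAS): counter=9 r=(7,7,8) succ=(0,3,1) retry=(1,0,0)
step 14 (W1 CAS): counter=9 r=(7,7,8) succ=(0,3,1) retry=(2,0,0)
step 15 (W3 LOAD): counter=9 r=(7,7,9) succ=(0,3,1) retry=(2,0,0)
step 16 (W3 CAS): counter=10 r=(7,7,9) succ=(0,3,2) retry=(2,0,0)
step 17 (W1 LOAD): counter=10 r=(10,7,9) succ=(0,3,2) retry=(2,0,0)
step 18 (W1 CAS): counter=11 r=(10,7,9) succ=(1,3,2) retry=(2,0,0)
step 19 (W3 LOAD): counter=11 r=(10,7,11) succ=(1,3,2) retry=(2,0,0)
step 20 (W3 CAS): counter=12 r=(10,7,11) succ=(1,3,3) retry=(2,0,0)
step 21 (W3 LOAD): counter=12 r=(10,7,12) succ=(1,3,3) retry=(2,0,0)
step 22 (W3 CAS): counter=13 r=(10,7,12) succ=(1,3,4) retry=(2,0,0)

counter=13 r=(10,7,12) succ=(1,3,4) retry=(2,0,0)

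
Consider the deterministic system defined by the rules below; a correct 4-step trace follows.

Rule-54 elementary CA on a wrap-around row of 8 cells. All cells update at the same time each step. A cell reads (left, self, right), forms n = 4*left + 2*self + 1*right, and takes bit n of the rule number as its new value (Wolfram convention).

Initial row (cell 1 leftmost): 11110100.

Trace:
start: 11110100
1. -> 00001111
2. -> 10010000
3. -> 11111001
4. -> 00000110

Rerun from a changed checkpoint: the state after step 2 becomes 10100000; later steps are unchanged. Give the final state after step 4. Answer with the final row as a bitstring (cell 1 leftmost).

state after step 2 := 10100000
3. -> 11110001
4. -> 00001010

00001010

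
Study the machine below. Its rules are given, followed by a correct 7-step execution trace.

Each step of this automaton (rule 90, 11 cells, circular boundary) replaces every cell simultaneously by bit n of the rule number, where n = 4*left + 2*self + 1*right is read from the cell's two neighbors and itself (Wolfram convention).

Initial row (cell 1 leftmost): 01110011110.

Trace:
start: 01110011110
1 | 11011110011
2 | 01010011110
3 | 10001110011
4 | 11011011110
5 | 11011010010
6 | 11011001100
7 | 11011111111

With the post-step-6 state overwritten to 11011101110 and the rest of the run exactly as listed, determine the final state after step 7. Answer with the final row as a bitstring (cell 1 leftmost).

state after step 6 := 11011101110
7 | 11010101010

11010101010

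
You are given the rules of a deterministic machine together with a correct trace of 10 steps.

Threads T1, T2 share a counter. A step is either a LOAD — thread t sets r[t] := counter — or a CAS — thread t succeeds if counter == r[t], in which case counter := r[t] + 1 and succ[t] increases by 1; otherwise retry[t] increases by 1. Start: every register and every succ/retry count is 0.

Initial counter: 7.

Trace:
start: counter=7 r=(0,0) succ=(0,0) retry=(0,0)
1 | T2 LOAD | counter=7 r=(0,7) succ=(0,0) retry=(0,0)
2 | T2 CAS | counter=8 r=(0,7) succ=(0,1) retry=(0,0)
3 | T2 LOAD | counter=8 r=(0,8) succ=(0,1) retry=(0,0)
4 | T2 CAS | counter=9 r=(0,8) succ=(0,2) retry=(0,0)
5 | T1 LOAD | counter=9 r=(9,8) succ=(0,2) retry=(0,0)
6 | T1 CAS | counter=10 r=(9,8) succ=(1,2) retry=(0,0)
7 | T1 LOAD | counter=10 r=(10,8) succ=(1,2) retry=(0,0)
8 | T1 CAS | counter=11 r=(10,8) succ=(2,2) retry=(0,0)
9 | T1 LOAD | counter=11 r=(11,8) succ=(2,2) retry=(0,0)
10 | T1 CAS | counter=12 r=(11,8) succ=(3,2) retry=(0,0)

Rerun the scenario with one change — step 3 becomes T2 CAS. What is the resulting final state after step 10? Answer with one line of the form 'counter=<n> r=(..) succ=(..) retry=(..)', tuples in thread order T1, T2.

counter=11 r=(10,7) succ=(3,1) retry=(0,2)

(re-executing from step 3 with the substitution; state before step 3: counter=8 r=(0,7) succ=(0,1) retry=(0,0))
3 | T2 CAS | counter=8 r=(0,7) succ=(0,1) retry=(0,1)
4 | T2 CAS | counter=8 r=(0,7) succ=(0,1) retry=(0,2)
5 | T1 LOAD | counter=8 r=(8,7) succ=(0,1) retry=(0,2)
6 | T1 CAS | counter=9 r=(8,7) succ=(1,1) retry=(0,2)
7 | T1 LOAD | counter=9 r=(9,7) succ=(1,1) retry=(0,2)
8 | T1 CAS | counter=10 r=(9,7) succ=(2,1) retry=(0,2)
9 | T1 LOAD | counter=10 r=(10,7) succ=(2,1) retry=(0,2)
10 | T1 CAS | counter=11 r=(10,7) succ=(3,1) retry=(0,2)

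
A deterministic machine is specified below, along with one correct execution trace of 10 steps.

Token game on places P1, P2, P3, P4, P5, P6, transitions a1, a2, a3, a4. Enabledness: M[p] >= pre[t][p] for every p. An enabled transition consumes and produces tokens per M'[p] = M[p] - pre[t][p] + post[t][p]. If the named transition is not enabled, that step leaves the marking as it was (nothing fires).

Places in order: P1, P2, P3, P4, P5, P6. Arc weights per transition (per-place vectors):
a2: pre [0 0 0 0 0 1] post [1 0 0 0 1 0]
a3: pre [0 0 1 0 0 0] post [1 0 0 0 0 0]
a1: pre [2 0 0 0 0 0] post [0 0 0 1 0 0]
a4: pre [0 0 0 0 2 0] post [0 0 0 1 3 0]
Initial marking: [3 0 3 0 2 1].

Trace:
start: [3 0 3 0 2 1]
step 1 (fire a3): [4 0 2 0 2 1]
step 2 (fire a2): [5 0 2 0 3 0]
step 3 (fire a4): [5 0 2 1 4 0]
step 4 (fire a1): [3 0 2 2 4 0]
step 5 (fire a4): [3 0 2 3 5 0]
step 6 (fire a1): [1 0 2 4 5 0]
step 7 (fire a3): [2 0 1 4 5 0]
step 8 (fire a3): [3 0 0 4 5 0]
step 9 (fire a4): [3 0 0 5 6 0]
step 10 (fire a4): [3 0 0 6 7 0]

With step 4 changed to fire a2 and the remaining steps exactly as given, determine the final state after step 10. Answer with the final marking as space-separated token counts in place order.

5 0 0 5 7 0

(re-executing from step 4 with the substitution; state before step 4: [5 0 2 1 4 0])
step 4 (fire a2): [5 0 2 1 4 0]
step 5 (fire a4): [5 0 2 2 5 0]
step 6 (fire a1): [3 0 2 3 5 0]
step 7 (fire a3): [4 0 1 3 5 0]
step 8 (fire a3): [5 0 0 3 5 0]
step 9 (fire a4): [5 0 0 4 6 0]
step 10 (fire a4): [5 0 0 5 7 0]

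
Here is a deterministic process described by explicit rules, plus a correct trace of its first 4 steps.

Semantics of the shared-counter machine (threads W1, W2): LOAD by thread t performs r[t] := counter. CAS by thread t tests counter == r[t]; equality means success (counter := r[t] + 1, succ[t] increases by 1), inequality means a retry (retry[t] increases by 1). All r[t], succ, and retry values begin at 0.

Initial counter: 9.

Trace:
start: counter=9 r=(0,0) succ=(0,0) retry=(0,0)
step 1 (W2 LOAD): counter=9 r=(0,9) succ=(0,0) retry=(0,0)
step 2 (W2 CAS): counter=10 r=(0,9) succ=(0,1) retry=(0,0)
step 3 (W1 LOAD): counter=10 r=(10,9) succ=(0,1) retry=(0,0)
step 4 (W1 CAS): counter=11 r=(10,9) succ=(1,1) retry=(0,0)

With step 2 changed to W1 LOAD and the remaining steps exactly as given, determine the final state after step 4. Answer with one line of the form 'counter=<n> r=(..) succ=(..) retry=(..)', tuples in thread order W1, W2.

(re-executing from step 2 with the substitution; state before step 2: counter=9 r=(0,9) succ=(0,0) retry=(0,0))
step 2 (W1 LOAD): counter=9 r=(9,9) succ=(0,0) retry=(0,0)
step 3 (W1 LOAD): counter=9 r=(9,9) succ=(0,0) retry=(0,0)
step 4 (W1 CAS): counter=10 r=(9,9) succ=(1,0) retry=(0,0)

counter=10 r=(9,9) succ=(1,0) retry=(0,0)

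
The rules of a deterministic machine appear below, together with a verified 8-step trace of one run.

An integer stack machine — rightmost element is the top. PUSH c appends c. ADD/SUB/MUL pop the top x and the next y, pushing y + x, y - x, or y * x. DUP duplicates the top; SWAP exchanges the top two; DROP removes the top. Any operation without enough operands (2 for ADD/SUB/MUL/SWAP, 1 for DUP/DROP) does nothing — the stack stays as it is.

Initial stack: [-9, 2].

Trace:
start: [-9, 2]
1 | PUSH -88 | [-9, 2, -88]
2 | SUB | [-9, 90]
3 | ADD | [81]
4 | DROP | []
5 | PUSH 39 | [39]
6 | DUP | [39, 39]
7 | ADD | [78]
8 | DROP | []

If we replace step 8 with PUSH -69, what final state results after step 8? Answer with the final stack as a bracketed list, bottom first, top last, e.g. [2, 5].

[78, -69]

(re-executing from step 8 with the substitution; state before step 8: [78])
8 | PUSH -69 | [78, -69]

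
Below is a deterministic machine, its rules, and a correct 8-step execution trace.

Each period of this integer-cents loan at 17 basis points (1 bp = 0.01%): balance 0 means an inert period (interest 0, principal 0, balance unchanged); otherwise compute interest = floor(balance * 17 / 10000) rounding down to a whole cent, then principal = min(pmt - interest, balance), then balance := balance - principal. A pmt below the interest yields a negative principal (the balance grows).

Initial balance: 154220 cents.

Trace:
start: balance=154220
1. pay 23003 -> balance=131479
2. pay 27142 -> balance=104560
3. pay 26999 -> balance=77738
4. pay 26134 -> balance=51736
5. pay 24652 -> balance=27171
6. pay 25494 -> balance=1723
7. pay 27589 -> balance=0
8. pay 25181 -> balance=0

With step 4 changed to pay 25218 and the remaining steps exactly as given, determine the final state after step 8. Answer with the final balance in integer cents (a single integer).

(re-executing from step 4 with the substitution; state before step 4: balance=77738)
4. pay 25218 -> balance=52652
5. pay 24652 -> balance=28089
6. pay 25494 -> balance=2642
7. pay 27589 -> balance=0
8. pay 25181 -> balance=0

0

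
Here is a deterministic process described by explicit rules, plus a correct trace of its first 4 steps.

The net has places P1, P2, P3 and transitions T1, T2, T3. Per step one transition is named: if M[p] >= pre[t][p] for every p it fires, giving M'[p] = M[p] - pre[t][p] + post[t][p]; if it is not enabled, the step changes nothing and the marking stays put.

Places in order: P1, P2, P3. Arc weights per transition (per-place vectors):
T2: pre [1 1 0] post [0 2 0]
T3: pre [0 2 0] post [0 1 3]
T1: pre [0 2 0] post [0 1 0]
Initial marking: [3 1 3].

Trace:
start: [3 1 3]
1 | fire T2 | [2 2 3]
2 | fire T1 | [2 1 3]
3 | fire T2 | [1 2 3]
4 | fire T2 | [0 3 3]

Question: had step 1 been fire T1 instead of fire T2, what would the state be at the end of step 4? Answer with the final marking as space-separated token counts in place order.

1 3 3

(re-executing from step 1 with the substitution; state before step 1: [3 1 3])
1 | fire T1 | [3 1 3]
2 | fire T1 | [3 1 3]
3 | fire T2 | [2 2 3]
4 | fire T2 | [1 3 3]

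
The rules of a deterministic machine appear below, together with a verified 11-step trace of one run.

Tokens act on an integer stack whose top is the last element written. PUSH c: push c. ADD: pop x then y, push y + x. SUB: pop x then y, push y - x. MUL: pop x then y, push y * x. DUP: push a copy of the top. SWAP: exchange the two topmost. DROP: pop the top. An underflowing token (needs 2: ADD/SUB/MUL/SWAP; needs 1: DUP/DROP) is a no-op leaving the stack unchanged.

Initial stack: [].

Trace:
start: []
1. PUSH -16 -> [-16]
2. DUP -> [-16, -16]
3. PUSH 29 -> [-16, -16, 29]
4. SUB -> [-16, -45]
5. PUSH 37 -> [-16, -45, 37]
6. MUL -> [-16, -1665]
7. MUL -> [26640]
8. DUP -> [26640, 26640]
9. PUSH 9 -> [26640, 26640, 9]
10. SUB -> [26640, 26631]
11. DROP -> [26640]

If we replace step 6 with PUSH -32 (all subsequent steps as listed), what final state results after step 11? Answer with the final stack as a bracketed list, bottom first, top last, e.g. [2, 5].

(re-executing from step 6 with the substitution; state before step 6: [-16, -45, 37])
6. PUSH -32 -> [-16, -45, 37, -32]
7. MUL -> [-16, -45, -1184]
8. DUP -> [-16, -45, -1184, -1184]
9. PUSH 9 -> [-16, -45, -1184, -1184, 9]
10. SUB -> [-16, -45, -1184, -1193]
11. DROP -> [-16, -45, -1184]

[-16, -45, -1184]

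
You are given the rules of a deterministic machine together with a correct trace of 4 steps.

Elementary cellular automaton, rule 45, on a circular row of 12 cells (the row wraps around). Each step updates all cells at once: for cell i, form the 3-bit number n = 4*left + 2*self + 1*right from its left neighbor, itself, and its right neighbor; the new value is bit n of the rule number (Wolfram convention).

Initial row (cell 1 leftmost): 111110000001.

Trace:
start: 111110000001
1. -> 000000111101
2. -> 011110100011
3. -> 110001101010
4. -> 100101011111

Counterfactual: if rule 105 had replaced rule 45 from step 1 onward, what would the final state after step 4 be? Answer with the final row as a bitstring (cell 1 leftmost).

(re-executing steps 1..4 under rule 105; state before step 1: 111110000001)
1. -> 000010111101
2. -> 011001100110
3. -> 011001100110
4. -> 011001100110

011001100110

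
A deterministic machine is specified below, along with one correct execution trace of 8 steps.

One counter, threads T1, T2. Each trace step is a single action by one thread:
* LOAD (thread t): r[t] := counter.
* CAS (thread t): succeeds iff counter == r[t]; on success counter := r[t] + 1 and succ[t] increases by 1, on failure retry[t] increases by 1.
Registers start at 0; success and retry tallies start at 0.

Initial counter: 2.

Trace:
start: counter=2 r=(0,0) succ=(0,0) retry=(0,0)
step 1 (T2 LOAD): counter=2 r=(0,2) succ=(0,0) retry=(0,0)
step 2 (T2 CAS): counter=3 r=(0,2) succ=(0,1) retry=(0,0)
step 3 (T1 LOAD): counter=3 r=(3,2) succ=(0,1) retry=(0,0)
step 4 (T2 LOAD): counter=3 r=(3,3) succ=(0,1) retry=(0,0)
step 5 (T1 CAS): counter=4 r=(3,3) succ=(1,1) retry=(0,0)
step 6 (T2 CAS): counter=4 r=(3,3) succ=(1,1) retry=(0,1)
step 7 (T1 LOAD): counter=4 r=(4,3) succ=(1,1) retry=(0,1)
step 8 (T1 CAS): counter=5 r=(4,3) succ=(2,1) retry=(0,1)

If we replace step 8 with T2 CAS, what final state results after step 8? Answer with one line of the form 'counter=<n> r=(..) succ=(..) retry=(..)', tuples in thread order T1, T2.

counter=4 r=(4,3) succ=(1,1) retry=(0,2)

(re-executing from step 8 with the substitution; state before step 8: counter=4 r=(4,3) succ=(1,1) retry=(0,1))
step 8 (T2 CAS): counter=4 r=(4,3) succ=(1,1) retry=(0,2)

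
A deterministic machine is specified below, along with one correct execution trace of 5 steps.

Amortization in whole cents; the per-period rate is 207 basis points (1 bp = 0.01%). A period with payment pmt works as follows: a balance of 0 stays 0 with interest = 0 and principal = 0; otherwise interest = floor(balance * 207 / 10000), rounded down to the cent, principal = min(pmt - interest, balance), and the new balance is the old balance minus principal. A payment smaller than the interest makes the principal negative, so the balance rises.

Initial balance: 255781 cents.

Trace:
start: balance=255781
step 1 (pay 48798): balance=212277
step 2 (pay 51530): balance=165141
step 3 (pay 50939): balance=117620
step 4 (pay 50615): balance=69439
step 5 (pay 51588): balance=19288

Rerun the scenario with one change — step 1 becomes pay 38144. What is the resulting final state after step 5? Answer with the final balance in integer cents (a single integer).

30851

(re-executing from step 1 with the substitution; state before step 1: balance=255781)
step 1 (pay 38144): balance=222931
step 2 (pay 51530): balance=176015
step 3 (pay 50939): balance=128719
step 4 (pay 50615): balance=80768
step 5 (pay 51588): balance=30851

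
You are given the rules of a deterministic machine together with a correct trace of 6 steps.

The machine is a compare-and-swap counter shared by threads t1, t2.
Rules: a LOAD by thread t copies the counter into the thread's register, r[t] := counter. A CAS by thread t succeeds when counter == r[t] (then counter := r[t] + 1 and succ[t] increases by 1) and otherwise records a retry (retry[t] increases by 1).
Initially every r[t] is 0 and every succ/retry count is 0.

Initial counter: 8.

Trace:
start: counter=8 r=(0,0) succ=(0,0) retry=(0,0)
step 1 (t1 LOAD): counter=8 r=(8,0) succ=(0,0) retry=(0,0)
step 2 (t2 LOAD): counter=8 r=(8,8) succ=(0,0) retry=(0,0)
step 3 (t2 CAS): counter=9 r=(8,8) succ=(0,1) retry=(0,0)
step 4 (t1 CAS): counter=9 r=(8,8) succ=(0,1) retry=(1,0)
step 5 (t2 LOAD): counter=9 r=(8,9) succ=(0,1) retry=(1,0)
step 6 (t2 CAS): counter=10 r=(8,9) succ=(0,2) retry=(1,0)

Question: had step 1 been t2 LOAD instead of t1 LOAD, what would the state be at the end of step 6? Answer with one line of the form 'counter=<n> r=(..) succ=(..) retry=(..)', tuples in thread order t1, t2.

counter=10 r=(0,9) succ=(0,2) retry=(1,0)

(re-executing from step 1 with the substitution; state before step 1: counter=8 r=(0,0) succ=(0,0) retry=(0,0))
step 1 (t2 LOAD): counter=8 r=(0,8) succ=(0,0) retry=(0,0)
step 2 (t2 LOAD): counter=8 r=(0,8) succ=(0,0) retry=(0,0)
step 3 (t2 CAS): counter=9 r=(0,8) succ=(0,1) retry=(0,0)
step 4 (t1 CAS): counter=9 r=(0,8) succ=(0,1) retry=(1,0)
step 5 (t2 LOAD): counter=9 r=(0,9) succ=(0,1) retry=(1,0)
step 6 (t2 CAS): counter=10 r=(0,9) succ=(0,2) retry=(1,0)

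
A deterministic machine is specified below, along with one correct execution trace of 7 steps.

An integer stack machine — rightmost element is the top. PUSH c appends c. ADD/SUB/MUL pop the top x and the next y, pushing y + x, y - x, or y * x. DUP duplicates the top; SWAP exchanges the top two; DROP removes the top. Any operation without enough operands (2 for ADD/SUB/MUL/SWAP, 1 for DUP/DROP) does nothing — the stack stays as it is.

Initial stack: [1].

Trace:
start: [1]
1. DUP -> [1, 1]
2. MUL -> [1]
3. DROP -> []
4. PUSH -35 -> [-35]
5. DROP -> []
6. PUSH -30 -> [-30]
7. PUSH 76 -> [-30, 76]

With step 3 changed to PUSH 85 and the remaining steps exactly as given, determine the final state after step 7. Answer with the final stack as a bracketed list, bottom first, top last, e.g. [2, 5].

[1, 85, -30, 76]

(re-executing from step 3 with the substitution; state before step 3: [1])
3. PUSH 85 -> [1, 85]
4. PUSH -35 -> [1, 85, -35]
5. DROP -> [1, 85]
6. PUSH -30 -> [1, 85, -30]
7. PUSH 76 -> [1, 85, -30, 76]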